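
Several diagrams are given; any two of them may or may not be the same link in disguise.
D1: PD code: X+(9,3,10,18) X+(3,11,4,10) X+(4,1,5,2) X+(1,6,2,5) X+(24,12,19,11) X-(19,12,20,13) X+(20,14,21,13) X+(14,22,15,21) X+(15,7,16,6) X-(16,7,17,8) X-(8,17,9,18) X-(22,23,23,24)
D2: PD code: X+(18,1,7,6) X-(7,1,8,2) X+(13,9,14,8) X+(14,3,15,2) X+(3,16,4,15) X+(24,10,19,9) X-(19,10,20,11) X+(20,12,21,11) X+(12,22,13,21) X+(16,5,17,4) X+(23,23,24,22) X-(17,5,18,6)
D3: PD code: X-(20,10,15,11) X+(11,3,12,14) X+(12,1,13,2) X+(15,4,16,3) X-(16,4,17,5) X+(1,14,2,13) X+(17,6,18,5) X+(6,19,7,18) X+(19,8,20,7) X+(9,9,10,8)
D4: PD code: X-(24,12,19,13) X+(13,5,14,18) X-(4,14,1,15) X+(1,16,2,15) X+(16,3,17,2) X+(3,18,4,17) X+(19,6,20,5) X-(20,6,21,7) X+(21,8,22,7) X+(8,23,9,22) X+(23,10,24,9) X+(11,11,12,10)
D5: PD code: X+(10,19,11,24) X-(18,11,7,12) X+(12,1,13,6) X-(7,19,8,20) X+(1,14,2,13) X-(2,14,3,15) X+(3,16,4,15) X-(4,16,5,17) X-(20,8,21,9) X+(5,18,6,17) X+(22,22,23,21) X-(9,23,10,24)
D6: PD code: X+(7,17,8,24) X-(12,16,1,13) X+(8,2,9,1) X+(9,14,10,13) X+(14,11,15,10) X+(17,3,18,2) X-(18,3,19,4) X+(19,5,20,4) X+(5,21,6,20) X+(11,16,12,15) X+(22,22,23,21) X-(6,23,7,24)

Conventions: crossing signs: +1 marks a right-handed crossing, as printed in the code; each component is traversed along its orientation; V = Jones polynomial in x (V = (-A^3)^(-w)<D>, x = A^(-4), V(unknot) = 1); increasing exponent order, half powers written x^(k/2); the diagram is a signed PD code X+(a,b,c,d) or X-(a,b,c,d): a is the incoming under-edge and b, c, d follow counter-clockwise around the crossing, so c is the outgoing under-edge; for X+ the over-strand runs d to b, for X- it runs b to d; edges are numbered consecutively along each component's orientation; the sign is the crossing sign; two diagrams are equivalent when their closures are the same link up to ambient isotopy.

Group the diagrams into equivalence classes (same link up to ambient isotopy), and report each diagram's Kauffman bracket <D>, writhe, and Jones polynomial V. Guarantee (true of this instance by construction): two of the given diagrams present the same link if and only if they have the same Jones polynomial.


classes: {D1, D2, D3, D4, D6} | {D5}
V(D1) = x + 2x^3 + x^5  [12 crossings, <D> = A^-8 + 2 + A^8, w = +4]
V(D2) = x + 2x^3 + x^5  (w +6, c 12, <D> = A^-2 + 2A^6 + A^14)
D3 (bracket A^-2 + 2A^6 + A^14; 10 crossings at w = +6): V = x + 2x^3 + x^5
D4 (bracket A^-2 + 2A^6 + A^14; 12 crossings at w = +6): V = x + 2x^3 + x^5
D5 (bracket A^-8 + 2 + A^8; 12 crossings at w = 0): V = x^-2 + 2 + x^2
V(D6) = x + 2x^3 + x^5  [12 crossings, <D> = A^-2 + 2A^6 + A^14, w = +6]
note: V(x) takes 2 values over 6 diagrams, fixing the grouping


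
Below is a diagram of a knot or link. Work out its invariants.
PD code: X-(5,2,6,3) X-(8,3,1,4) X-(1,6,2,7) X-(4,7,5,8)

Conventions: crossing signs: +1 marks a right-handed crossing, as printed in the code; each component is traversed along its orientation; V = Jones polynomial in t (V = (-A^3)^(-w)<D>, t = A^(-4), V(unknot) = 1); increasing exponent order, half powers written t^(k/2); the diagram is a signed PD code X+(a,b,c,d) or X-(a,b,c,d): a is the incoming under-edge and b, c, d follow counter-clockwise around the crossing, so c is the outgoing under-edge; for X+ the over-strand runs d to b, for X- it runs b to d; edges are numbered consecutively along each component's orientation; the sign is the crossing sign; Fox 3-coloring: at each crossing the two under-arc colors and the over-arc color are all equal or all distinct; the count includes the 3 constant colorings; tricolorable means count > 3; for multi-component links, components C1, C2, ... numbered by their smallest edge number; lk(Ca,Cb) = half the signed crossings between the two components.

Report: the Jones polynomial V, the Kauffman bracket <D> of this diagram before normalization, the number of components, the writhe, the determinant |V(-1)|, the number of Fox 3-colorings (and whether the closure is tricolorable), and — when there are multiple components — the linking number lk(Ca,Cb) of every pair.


V(t) = -t^-4 + t^-3 + t^-1
bracket: A^-8 + 1 - A^4, w = -4
1 component, writhe -4, over 4 crossings
det 3, colorings 9 of 3^4 — tricolorable
observation: |V(-1)| = 3: so tricolorable, since 3 divides 3


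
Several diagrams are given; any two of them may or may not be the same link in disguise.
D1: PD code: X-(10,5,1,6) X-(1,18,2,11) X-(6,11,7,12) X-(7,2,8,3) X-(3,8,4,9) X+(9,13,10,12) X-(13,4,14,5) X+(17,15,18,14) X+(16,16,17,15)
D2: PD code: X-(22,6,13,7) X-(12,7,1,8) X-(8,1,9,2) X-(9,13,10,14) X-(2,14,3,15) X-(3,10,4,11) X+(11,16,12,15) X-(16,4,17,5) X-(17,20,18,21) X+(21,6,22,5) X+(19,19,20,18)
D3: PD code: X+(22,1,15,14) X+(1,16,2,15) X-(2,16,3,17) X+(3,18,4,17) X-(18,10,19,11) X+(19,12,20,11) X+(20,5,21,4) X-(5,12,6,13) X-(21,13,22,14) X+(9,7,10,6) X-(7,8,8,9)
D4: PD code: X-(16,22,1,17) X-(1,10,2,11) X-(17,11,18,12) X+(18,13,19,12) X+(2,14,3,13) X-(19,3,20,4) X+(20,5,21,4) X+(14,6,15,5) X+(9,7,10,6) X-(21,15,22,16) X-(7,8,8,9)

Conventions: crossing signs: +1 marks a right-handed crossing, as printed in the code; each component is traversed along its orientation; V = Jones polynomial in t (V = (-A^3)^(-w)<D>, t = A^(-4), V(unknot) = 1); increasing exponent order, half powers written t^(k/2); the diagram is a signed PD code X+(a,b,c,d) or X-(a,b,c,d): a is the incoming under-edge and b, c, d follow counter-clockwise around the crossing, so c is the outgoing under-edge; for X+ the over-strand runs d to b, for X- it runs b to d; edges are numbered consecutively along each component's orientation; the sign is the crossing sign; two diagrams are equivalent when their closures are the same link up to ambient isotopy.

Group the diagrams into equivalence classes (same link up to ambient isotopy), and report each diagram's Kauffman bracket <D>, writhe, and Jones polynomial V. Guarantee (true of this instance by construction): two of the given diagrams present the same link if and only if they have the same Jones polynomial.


classes: {D1, D2} | {D3} | {D4}
V(D1) = t^(-13/2) - t^(-11/2) + t^(-9/2) - 2t^(-7/2) - t^(-3/2)  [9 crossings, <D> = A^-3 + 2A^5 - A^9 + A^13 - A^17, w = -3]
V(D2) = t^(-13/2) - t^(-11/2) + t^(-9/2) - 2t^(-7/2) - t^(-3/2)  [11 crossings, <D> = A^-9 + 2A^-1 - A^3 + A^7 - A^11, w = -5]
V(D3) = -t^(1/2) - t^(5/2)  [11 crossings, <D> = A^-7 + A, w = +1]
D4 (bracket A^-1 + A^7; 11 crossings at w = -1): V = -t^(-5/2) - t^(-1/2)
insight: comparing 4 Jones polynomials yields 3 groups


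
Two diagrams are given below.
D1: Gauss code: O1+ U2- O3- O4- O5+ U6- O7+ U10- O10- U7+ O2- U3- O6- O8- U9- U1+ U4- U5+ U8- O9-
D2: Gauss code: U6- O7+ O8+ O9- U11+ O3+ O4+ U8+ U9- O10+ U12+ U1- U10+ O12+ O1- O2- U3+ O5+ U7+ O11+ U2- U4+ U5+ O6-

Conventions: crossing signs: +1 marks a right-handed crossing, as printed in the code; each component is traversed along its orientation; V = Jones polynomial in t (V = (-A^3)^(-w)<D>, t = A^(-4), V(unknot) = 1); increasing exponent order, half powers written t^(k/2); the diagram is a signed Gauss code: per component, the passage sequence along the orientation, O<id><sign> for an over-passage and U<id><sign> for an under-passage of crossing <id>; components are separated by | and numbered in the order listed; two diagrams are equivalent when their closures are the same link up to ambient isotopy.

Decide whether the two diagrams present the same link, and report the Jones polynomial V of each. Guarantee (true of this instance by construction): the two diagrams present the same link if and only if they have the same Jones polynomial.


equivalent: no
D1 (bracket A^-8 + 1 - A^4; 10 crossings at w = -4): V = -t^-4 + t^-3 + t^-1
D2 (bracket -A^-4 + 1 + A^8; 12 crossings at w = +4): V = t + t^3 - t^4
key observation: V(t) takes 2 values over 2 diagrams, fixing the grouping


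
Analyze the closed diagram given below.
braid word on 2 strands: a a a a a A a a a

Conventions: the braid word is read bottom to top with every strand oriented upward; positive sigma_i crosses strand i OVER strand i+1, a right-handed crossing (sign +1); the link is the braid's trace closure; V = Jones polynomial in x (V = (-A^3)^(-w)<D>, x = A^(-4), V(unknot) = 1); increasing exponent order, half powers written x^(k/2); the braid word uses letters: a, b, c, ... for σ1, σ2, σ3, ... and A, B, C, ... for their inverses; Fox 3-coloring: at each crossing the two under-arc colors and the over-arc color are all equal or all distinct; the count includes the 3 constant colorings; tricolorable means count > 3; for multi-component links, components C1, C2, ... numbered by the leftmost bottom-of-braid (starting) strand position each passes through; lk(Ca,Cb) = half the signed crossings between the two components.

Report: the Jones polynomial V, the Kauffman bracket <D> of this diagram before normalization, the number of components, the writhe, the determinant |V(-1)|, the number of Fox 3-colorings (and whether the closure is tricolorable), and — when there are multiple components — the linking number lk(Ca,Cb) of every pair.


V = x^3 + x^5 - x^6 + x^7 - x^8 + x^9 - x^10
<D> = A^-19 - A^-15 + A^-11 - A^-7 + A^-3 - A - A^9 (w = +7)
1 component over 9 crossings, w = +7
3 Fox colorings among 3^9, |V(-1)| = 7: not tricolorable
why: the span of V is 7, forcing >= 7 crossings in any diagram


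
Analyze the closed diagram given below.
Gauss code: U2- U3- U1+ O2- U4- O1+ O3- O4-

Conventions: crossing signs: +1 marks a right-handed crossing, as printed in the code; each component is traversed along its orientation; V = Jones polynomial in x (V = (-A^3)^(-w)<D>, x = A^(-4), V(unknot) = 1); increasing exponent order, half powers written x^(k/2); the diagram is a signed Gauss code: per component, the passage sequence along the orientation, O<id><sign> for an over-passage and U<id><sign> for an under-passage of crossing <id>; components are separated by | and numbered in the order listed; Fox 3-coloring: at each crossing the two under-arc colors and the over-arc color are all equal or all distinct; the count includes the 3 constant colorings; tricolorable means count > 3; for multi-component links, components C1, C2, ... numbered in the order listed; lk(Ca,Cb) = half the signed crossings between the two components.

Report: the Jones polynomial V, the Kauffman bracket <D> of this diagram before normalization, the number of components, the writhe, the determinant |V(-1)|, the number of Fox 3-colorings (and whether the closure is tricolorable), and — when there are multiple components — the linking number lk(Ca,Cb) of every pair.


Jones polynomial: V(x) = 1
<D> = A^-6; writhe -2
components 1, writhe -2 (4 crossings)
3-colorings: 3 of 3^4, det 1 — not tricolorable
note: w = -2 shifts under R1 moves; the (-A^3)^(2) factor cancels that in V


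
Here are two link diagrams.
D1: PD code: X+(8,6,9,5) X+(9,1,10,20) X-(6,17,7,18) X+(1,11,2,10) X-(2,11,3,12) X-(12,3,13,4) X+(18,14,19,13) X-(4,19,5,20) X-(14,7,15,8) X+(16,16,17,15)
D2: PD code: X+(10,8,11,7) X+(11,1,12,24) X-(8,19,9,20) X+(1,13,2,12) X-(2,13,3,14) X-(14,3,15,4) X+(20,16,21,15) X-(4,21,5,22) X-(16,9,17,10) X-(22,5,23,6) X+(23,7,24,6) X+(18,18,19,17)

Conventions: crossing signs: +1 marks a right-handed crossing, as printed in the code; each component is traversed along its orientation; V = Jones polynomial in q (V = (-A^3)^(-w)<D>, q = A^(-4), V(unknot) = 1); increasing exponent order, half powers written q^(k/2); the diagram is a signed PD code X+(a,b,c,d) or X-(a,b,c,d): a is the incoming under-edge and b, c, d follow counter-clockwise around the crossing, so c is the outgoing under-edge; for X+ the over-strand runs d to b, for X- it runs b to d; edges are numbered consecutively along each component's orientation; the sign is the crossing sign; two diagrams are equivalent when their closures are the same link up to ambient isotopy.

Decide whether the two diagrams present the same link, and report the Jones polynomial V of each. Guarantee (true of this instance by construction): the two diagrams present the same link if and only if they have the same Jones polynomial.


same link: yes
V(D1) = q^-2 - q^-1 + 1 - q + q^2  [10 crossings, <D> = A^-8 - A^-4 + 1 - A^4 + A^8, w = 0]
D2 (bracket A^-8 - A^-4 + 1 - A^4 + A^8; 12 crossings at w = 0): V = q^-2 - q^-1 + 1 - q + q^2
note: one V(q) for all 2 diagrams — one class (guaranteed)


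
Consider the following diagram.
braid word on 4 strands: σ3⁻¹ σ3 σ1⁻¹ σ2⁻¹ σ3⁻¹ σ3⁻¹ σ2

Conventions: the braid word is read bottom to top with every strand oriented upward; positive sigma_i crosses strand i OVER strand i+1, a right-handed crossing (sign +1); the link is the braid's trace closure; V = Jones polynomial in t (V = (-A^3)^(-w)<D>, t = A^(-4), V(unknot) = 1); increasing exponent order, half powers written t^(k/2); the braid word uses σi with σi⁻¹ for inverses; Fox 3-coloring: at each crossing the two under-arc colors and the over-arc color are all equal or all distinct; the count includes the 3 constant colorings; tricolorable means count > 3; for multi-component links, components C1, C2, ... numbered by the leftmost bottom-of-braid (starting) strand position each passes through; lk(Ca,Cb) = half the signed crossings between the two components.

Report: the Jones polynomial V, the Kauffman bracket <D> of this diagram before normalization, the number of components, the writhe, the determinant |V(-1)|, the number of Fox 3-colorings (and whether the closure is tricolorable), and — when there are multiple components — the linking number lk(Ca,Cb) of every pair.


Jones polynomial: V(t) = t^-3 + t^-2 + t^-1 + 1
<D> = -A^-9 - A^-5 - A^-1 - A^3; writhe -3
components 3, writhe -3 (7 crossings)
linking number lk(C1,C2) = 0
lk(C1,C3): -1
lk(C2,C3) = 0
3-colorings: 9 of 3^7, det 0 — tricolorable
note: the 3 component pairs carry total linking -1


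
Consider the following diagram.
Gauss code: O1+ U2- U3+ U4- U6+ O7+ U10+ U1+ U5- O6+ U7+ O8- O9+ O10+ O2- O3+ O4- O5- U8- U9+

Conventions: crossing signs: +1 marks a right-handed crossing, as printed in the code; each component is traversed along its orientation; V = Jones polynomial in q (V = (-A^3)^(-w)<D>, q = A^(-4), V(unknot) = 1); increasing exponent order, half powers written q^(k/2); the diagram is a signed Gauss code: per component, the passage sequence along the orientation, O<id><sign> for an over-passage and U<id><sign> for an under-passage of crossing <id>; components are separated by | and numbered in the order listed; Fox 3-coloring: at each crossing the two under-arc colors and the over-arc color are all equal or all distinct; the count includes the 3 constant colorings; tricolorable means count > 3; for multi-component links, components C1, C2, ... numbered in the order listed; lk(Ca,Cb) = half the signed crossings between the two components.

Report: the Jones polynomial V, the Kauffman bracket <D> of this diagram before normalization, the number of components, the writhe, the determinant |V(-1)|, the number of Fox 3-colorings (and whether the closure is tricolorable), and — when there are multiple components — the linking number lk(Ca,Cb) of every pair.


V = q + q^3 - q^4
<D> = -A^-10 + A^-6 + A^2 (w = +2)
1 component over 10 crossings, w = +2
9 Fox colorings among 3^10, |V(-1)| = 3: tricolorable
why: w = +2 (over 10 crossings) is diagram-only; (-A^3)^(-2) removes it from V


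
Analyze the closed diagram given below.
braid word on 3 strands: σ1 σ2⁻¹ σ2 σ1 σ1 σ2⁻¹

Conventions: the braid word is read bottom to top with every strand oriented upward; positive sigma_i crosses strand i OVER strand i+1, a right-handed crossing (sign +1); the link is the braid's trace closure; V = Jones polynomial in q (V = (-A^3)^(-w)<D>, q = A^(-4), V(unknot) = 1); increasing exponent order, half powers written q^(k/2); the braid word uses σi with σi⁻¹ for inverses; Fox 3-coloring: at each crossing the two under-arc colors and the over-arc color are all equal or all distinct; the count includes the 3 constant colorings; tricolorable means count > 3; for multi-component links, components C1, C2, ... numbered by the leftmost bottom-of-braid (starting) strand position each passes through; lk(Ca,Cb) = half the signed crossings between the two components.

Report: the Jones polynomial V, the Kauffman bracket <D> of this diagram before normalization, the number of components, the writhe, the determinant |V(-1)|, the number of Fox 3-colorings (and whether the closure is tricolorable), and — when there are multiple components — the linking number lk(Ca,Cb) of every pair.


V(q) = q + q^3 - q^4
bracket: -A^-10 + A^-6 + A^2, w = +2
1 component, writhe +2, over 6 crossings
det 3, colorings 9 of 3^6 — tricolorable
observation: the span of V is 3, forcing >= 3 crossings in any diagram


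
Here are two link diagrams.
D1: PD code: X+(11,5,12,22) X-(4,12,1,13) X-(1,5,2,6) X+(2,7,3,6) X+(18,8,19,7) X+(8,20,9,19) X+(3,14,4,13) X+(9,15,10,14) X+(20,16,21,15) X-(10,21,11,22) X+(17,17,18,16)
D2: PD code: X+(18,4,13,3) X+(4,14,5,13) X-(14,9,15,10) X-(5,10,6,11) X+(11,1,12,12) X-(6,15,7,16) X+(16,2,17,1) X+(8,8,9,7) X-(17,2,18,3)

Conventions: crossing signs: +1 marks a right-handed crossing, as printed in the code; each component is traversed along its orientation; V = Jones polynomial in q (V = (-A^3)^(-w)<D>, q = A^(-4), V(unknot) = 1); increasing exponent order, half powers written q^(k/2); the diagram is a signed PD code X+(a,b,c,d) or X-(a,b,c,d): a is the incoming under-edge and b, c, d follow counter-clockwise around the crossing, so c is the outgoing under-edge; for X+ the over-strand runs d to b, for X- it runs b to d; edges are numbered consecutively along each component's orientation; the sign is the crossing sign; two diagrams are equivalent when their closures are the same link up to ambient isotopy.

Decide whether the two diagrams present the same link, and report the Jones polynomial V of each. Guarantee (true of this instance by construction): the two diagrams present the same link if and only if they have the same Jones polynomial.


equivalent: no
V(D1) = -q^(1/2) - q^(3/2) - q^(5/2) + q^(9/2)  (w +5, c 11, <D> = -A^-3 + A^5 + A^9 + A^13)
V(D2) = -q^(-1/2) - q^(1/2)  (w +1, c 9, <D> = A + A^5)
why: 2 values of V(q) split the 2 diagrams


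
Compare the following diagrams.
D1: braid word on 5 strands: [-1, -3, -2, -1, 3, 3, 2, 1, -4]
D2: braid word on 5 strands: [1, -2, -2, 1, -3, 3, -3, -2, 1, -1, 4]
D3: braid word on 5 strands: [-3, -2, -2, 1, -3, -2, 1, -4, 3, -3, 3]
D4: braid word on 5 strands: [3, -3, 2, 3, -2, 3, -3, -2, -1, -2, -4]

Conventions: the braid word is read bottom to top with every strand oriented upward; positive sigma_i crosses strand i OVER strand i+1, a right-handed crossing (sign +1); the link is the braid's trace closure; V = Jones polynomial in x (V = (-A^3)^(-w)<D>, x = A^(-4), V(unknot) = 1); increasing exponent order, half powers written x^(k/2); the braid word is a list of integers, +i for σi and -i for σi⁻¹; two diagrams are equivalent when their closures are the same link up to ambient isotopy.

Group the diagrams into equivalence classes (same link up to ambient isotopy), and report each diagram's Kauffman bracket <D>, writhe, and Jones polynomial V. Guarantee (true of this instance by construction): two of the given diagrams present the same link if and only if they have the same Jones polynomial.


classes: {D1} | {D2, D3} | {D4}
V(D1) = -x^(1/2) - x^(5/2)  [9 crossings, <D> = A^-13 + A^-5, w = -1]
V(D2) = x^(-7/2) - 2x^(-5/2) + x^(-3/2) - 2x^(-1/2) + x^(1/2) - x^(3/2)  [11 crossings, <D> = A^-9 - A^-5 + 2A^-1 - A^3 + 2A^7 - A^11, w = -1]
D3 (bracket A^-15 - A^-11 + 2A^-7 - A^-3 + 2A - A^5; 11 crossings at w = -3): V = x^(-7/2) - 2x^(-5/2) + x^(-3/2) - 2x^(-1/2) + x^(1/2) - x^(3/2)
V(D4) = -x^(-5/2) - x^(-1/2)  [11 crossings, <D> = A^-7 + A, w = -3]
note: comparing 4 Jones polynomials yields 3 groups


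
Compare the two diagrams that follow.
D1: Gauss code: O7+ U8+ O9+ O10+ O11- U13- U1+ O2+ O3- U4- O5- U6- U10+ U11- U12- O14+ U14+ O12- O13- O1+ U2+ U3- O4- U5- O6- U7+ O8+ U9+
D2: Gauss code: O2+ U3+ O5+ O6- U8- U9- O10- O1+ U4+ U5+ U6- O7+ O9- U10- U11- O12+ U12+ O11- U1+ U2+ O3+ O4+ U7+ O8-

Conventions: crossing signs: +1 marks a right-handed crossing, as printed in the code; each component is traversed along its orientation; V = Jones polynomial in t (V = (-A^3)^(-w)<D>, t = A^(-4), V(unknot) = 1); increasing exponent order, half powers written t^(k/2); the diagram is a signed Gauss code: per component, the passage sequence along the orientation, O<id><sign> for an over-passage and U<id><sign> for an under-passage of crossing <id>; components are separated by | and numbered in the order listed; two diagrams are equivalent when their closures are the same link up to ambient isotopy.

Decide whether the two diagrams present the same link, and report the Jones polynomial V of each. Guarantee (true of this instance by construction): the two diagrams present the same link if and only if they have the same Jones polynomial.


equivalent: no
D1 (bracket -A^-12 + A^-8 - A^-4 + 3 - A^4 + A^8 - A^12; 14 crossings at w = 0): V = -t^-3 + t^-2 - t^-1 + 3 - t + t^2 - t^3
V(D2) = t + t^3 - t^4  (w +2, c 12, <D> = -A^-10 + A^-6 + A^2)
key observation: comparing 2 Jones polynomials yields 2 groups


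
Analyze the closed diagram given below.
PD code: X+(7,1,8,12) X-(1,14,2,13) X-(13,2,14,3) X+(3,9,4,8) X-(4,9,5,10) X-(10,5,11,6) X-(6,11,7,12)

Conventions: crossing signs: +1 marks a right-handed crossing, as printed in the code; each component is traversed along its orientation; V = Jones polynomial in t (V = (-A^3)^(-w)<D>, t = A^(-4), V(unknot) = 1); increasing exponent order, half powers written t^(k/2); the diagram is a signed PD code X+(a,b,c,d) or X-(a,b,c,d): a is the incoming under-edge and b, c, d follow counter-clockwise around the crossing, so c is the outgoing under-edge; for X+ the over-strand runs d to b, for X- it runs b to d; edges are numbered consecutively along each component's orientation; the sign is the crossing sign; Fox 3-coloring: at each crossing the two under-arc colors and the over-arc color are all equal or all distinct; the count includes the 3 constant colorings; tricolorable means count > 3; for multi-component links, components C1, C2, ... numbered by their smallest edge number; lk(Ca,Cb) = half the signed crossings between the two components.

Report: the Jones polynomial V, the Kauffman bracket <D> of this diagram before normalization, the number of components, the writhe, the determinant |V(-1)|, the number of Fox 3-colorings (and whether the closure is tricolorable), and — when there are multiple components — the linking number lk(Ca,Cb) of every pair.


V = -t^(-5/2) - t^(-1/2)
<D> = A^-7 + A (w = -3)
2 components over 7 crossings, w = -3
lk(C1,C2): -1
3 Fox colorings among 3^7, |V(-1)| = 2: not tricolorable
why: |V(-1)| = 2: so not tricolorable, since 3 does not divide 2


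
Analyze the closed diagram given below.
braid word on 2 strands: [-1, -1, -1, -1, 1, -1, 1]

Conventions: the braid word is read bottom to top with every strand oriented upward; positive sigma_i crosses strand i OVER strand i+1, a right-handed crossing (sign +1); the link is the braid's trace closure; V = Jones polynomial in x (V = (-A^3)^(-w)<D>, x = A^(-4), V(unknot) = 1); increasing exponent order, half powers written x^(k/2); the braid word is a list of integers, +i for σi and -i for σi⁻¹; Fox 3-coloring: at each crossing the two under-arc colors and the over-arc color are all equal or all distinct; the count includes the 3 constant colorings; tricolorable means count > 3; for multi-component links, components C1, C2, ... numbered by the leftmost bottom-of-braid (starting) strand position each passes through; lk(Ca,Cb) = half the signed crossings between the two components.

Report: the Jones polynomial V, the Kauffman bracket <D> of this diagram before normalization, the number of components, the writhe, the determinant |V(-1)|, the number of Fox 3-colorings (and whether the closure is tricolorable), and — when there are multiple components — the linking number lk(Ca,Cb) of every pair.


V = -x^-4 + x^-3 + x^-1
<D> = -A^-5 - A^3 + A^7 (w = -3)
1 component over 7 crossings, w = -3
9 Fox colorings among 3^7, |V(-1)| = 3: tricolorable
why: w = -3 (over 7 crossings) is diagram-only; (-A^3)^(3) removes it from V


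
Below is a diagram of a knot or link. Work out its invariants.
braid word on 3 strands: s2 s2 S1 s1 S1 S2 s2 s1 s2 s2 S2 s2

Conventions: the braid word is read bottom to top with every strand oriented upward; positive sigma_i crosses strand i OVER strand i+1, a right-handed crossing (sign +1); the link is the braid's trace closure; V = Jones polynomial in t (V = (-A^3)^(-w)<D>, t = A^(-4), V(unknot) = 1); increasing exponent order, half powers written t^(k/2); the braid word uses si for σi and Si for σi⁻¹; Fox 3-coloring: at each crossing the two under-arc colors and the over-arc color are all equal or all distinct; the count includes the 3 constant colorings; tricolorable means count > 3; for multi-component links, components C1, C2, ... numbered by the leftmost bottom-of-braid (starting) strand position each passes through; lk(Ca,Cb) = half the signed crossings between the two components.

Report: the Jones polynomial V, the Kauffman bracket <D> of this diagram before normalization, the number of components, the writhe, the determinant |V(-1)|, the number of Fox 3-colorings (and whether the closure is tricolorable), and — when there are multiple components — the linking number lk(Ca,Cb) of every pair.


V(t) = t + t^2 + t^3 + t^6
bracket: A^-12 + 1 + A^4 + A^8, w = +4
3 components, writhe +4, over 12 crossings
lk(C1,C2) = 0
linking number lk(C1,C3) = 0
lk(C2,C3): +2
det 0, colorings 9 of 3^12 — tricolorable
observation: a single generator in B_3: the closure splits as T(2,4) plus 1 unknot


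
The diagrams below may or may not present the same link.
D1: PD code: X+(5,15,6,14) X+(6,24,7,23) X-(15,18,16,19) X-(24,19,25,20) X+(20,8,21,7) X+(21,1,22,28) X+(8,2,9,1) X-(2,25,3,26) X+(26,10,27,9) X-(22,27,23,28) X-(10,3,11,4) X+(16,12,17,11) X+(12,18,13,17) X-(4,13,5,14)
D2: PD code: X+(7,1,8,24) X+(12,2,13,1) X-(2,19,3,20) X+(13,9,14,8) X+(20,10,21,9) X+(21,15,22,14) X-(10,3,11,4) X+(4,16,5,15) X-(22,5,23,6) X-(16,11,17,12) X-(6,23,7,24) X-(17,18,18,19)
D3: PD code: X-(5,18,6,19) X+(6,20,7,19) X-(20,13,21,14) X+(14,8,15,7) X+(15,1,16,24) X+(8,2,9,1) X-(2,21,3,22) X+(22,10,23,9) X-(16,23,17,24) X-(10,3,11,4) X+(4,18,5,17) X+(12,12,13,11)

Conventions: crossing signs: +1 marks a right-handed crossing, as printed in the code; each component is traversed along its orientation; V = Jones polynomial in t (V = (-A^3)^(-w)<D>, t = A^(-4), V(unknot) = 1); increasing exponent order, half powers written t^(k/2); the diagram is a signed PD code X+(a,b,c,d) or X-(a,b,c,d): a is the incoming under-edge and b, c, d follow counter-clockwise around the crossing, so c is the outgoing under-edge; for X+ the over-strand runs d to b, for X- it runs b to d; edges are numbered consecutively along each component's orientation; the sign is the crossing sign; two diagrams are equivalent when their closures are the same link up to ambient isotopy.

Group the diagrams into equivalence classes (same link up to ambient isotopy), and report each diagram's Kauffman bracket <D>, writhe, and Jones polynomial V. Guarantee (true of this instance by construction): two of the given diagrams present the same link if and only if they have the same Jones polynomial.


equivalence classes: {D1, D2, D3}
D1 (bracket A^-10 - 2A^-6 + 3A^-2 - 4A^2 + 4A^6 - 3A^10 + 3A^14 - A^18; 14 crossings at w = +2): V = -t^-3 + 3t^-2 - 3t^-1 + 4 - 4t + 3t^2 - 2t^3 + t^4
V(D2) = -t^-3 + 3t^-2 - 3t^-1 + 4 - 4t + 3t^2 - 2t^3 + t^4  (w 0, c 12, <D> = A^-16 - 2A^-12 + 3A^-8 - 4A^-4 + 4 - 3A^4 + 3A^8 - A^12)
V(D3) = -t^-3 + 3t^-2 - 3t^-1 + 4 - 4t + 3t^2 - 2t^3 + t^4  (w +2, c 12, <D> = A^-10 - 2A^-6 + 3A^-2 - 4A^2 + 4A^6 - 3A^10 + 3A^14 - A^18)
observation: one V(t) for all 3 diagrams — one class (guaranteed)


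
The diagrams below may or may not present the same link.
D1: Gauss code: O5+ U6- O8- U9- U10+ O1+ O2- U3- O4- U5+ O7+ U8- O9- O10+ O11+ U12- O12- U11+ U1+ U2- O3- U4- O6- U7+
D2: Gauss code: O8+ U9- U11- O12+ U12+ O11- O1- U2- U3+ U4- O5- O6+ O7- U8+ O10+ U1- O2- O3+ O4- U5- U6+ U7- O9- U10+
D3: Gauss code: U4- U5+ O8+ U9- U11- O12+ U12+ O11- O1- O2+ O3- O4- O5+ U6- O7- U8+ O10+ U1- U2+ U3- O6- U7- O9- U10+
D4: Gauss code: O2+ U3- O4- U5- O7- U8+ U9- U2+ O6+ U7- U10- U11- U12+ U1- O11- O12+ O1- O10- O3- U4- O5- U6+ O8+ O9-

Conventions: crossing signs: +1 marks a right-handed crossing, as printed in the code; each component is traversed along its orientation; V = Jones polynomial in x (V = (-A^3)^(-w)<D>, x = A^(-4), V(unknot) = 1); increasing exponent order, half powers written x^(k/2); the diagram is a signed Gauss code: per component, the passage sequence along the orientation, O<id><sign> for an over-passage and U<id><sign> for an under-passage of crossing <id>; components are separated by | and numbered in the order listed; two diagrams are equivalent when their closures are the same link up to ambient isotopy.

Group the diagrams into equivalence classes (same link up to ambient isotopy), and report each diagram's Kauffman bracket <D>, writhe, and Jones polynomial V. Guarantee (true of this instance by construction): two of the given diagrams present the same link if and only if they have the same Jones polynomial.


grouping into links: {D1, D2, D3, D4}
V(D1) = x^-5 - 2x^-4 + 2x^-3 - 2x^-2 + 2x^-1 - 1 + x  (w -2, c 12, <D> = A^-10 - A^-6 + 2A^-2 - 2A^2 + 2A^6 - 2A^10 + A^14)
V(D2) = x^-5 - 2x^-4 + 2x^-3 - 2x^-2 + 2x^-1 - 1 + x  (w -2, c 12, <D> = A^-10 - A^-6 + 2A^-2 - 2A^2 + 2A^6 - 2A^10 + A^14)
V(D3) = x^-5 - 2x^-4 + 2x^-3 - 2x^-2 + 2x^-1 - 1 + x  [12 crossings, <D> = A^-10 - A^-6 + 2A^-2 - 2A^2 + 2A^6 - 2A^10 + A^14, w = -2]
D4 (bracket A^-16 - A^-12 + 2A^-8 - 2A^-4 + 2 - 2A^4 + A^8; 12 crossings at w = -4): V = x^-5 - 2x^-4 + 2x^-3 - 2x^-2 + 2x^-1 - 1 + x
key observation: one V(x) for all 4 diagrams — one class (guaranteed)


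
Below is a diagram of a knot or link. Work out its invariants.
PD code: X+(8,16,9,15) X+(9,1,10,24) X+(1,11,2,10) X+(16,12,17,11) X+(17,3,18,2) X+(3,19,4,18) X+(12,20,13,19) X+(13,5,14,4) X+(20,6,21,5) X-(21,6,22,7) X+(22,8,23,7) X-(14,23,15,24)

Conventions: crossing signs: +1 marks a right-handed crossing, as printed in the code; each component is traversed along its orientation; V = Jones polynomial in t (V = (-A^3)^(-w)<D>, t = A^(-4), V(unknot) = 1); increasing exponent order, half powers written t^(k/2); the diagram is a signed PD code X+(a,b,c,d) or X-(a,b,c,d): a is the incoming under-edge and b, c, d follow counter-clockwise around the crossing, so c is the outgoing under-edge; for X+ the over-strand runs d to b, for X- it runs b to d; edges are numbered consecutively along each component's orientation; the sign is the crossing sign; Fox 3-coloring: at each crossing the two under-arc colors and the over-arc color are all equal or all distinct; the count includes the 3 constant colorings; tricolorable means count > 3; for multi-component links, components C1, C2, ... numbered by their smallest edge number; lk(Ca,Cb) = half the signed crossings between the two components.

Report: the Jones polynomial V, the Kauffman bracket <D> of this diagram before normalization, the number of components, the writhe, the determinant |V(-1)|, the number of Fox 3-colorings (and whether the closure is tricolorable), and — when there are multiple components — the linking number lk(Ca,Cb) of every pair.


Jones polynomial: V(t) = t^3 + t^5 - t^8
<D> = -A^-8 + A^4 + A^12; writhe +8
components 1, writhe +8 (12 crossings)
3-colorings: 9 of 3^12, det 3 — tricolorable
note: w = +8 (over 12 crossings) is diagram-only; (-A^3)^(-8) removes it from V


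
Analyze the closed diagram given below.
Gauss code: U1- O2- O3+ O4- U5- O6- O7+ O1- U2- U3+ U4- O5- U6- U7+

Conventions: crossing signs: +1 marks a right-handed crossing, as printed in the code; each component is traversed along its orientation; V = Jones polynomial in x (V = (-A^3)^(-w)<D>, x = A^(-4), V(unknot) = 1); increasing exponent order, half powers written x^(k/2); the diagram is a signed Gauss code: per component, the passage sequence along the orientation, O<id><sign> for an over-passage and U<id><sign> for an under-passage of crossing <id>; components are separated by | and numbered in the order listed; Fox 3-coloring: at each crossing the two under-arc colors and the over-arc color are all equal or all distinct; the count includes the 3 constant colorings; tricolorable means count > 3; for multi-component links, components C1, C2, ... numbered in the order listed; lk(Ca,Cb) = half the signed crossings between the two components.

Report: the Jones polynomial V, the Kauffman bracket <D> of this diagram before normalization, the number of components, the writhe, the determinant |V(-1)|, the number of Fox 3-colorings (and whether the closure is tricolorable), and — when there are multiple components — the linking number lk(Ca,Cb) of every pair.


V(x) = -x^-4 + x^-3 + x^-1
bracket: -A^-5 - A^3 + A^7, w = -3
1 component, writhe -3, over 7 crossings
det 3, colorings 9 of 3^7 — tricolorable
observation: w = -3 (over 7 crossings) is diagram-only; (-A^3)^(3) removes it from V


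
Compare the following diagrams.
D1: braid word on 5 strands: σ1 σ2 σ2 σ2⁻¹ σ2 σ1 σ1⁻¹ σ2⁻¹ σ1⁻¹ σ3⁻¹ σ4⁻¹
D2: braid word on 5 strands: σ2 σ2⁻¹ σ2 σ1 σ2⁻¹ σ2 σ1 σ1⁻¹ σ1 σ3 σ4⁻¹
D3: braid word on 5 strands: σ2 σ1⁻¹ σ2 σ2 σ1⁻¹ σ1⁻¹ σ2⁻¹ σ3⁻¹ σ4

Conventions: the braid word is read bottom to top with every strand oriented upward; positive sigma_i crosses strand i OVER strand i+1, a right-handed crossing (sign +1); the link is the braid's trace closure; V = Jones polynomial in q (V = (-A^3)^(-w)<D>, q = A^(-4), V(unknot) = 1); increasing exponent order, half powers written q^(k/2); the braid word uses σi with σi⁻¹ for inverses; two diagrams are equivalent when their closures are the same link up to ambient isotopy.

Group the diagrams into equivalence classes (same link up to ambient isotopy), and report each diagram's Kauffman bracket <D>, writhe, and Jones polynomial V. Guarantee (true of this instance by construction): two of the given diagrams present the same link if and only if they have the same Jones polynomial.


equivalence classes: {D1} | {D2} | {D3}
D1 (bracket A^-5 + A^-1; 11 crossings at w = -1): V = -q^(-1/2) - q^(1/2)
V(D2) = -q^(1/2) - q^(5/2)  [11 crossings, <D> = A^-1 + A^7, w = +3]
D3 (bracket A^-9 + 2A^-1 - A^3 + A^7 - A^11; 9 crossings at w = -1): V = q^(-7/2) - q^(-5/2) + q^(-3/2) - 2q^(-1/2) - q^(3/2)
key observation: comparing 3 Jones polynomials yields 3 groups


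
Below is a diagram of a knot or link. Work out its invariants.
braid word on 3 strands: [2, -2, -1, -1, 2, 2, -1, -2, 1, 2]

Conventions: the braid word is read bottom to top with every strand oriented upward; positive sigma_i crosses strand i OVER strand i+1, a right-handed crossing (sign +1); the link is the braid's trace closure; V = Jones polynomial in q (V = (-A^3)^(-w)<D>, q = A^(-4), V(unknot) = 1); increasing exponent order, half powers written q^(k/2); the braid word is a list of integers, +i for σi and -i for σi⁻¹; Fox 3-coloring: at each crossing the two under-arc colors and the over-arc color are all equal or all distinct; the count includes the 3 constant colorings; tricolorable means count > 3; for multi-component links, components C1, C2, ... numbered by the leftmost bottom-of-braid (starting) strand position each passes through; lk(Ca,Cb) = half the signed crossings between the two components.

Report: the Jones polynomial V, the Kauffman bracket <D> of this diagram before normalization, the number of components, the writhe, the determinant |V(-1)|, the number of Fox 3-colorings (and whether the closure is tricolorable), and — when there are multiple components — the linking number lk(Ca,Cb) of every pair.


Jones polynomial: V(q) = -q^-3 + q^-2 - q^-1 + 3 - q + q^2 - q^3
<D> = -A^-12 + A^-8 - A^-4 + 3 - A^4 + A^8 - A^12; writhe 0
components 1, writhe 0 (10 crossings)
3-colorings: 27 of 3^10, det 9 — tricolorable
note: det 9 = |V(-1)|; divisible by 3, so tricolorable


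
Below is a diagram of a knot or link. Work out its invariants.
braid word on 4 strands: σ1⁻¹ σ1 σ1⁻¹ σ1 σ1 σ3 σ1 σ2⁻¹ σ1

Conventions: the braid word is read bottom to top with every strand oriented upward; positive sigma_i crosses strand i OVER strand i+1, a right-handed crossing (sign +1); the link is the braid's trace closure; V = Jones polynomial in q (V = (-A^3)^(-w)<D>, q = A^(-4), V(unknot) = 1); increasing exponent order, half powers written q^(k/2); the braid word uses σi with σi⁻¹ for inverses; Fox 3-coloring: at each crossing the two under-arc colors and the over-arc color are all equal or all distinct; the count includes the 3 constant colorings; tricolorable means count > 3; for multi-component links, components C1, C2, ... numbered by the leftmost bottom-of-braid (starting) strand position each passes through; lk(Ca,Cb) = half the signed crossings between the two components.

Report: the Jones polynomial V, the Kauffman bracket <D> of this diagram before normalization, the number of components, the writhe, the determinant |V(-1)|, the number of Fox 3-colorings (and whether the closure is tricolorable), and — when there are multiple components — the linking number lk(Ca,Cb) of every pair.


V(q) = q + q^3 - q^4
bracket: A^-7 - A^-3 - A^5, w = +3
1 component, writhe +3, over 9 crossings
det 3, colorings 9 of 3^9 — tricolorable
observation: free reduction leaves σ1 σ3 σ1 σ2⁻¹ σ1 of the original 9 letters


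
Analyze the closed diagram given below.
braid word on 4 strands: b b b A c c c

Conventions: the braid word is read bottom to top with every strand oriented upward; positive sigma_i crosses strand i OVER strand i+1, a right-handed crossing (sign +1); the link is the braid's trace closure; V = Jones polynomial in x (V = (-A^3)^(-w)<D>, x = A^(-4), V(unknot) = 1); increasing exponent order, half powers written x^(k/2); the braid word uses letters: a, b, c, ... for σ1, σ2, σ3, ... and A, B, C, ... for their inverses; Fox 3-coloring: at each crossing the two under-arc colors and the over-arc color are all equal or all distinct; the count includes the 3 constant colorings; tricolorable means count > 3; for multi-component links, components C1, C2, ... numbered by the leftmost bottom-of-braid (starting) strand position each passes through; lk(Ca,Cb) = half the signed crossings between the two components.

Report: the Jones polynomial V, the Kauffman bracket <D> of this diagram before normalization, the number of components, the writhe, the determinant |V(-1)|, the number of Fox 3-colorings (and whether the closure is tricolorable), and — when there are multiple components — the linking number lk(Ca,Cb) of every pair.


Jones polynomial: V(x) = x^2 + 2x^4 - 2x^5 + x^6 - 2x^7 + x^8
<D> = -A^-17 + 2A^-13 - A^-9 + 2A^-5 - 2A^-1 - A^7; writhe +5
components 1, writhe +5 (7 crossings)
3-colorings: 27 of 3^7, det 9 — tricolorable
note: the span of V is 6, forcing >= 6 crossings in any diagram


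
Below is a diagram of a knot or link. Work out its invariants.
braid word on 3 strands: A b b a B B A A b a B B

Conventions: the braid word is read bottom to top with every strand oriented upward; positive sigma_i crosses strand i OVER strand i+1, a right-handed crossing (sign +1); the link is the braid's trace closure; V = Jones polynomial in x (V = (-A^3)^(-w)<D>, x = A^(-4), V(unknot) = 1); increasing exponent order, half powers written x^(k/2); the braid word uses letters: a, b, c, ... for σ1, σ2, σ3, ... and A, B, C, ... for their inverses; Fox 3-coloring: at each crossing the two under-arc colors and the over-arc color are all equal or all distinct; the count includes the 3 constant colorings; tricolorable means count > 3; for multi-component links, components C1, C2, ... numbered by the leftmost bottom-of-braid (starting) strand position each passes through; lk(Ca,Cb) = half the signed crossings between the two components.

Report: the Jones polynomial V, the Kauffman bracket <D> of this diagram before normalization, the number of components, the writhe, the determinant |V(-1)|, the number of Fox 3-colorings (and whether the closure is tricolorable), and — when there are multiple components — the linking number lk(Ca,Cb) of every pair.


Jones polynomial: V(x) = -x^-6 + 2x^-5 - 4x^-4 + 5x^-3 - 4x^-2 + 5x^-1 - 3 + 2x - x^2
<D> = -A^-14 + 2A^-10 - 3A^-6 + 5A^-2 - 4A^2 + 5A^6 - 4A^10 + 2A^14 - A^18; writhe -2
components 1, writhe -2 (12 crossings)
3-colorings: 9 of 3^12, det 27 — tricolorable
note: det 27 = |V(-1)|; divisible by 3, so tricolorable
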